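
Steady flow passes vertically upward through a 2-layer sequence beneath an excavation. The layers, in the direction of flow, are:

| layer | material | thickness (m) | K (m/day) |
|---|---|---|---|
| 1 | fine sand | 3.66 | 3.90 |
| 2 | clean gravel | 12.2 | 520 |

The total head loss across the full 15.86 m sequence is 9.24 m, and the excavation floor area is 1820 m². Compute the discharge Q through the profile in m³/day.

17500

Flow is perpendicular to layering, so the layers act in series and the equivalent K is the thickness-weighted harmonic mean.
Total thickness L = 3.66 + 12.2 = 15.86 m.
Σ(b_i/K_i) = 3.66/3.90 + 12.2/520 = 0.9619 d.
K_eq = L / Σ(b_i/K_i) = 15.86 / 0.9619 = 16.49 m/day.
Q = K_eq · A · (Δh/L) = 16.49 × 1820 × (9.24/15.86) = 17482 m³/day.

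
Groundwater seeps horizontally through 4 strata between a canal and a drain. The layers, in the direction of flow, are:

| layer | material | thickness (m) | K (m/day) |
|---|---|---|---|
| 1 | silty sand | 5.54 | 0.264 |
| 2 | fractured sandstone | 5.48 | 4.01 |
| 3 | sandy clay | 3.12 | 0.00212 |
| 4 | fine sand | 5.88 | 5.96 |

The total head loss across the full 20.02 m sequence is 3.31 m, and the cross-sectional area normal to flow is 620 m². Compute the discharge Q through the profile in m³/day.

1.37

Flow is perpendicular to layering, so the layers act in series and the equivalent K is the thickness-weighted harmonic mean.
Total thickness L = 5.54 + 5.48 + 3.12 + 5.88 = 20.02 m.
Σ(b_i/K_i) = 5.54/0.264 + 5.48/4.01 + 3.12/0.00212 + 5.88/5.96 = 1495 d.
K_eq = L / Σ(b_i/K_i) = 20.02 / 1495 = 0.01339 m/day.
Q = K_eq · A · (Δh/L) = 0.01339 × 620 × (3.31/20.02) = 1.373 m³/day.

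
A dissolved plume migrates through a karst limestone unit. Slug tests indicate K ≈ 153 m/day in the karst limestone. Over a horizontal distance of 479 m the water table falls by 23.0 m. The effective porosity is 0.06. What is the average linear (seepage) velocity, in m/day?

Hydraulic gradient i = Δh / L = 23.0 / 479 = 0.04802.
Darcy flux q = K · i = 153.0 × 0.04802 = 7.347 m/day.
Seepage velocity v = q / n_e = 7.347 / 0.06 = 122.4 m/day.

122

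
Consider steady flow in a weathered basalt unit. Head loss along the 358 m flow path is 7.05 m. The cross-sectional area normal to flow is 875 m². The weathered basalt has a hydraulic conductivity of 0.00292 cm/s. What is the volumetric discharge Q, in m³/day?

43.5

Convert K: 0.00292 cm/s × 864 = 2.523 m/day.
Hydraulic gradient i = Δh / L = 7.05 / 358 = 0.01969.
Darcy's law: Q = K · A · i = 2.523 × 875.0 × 0.01969 = 43.47 m³/day.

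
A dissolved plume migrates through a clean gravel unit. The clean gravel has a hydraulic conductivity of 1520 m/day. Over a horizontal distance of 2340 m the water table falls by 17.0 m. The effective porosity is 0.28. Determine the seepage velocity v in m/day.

Hydraulic gradient i = Δh / L = 17.0 / 2340 = 0.007265.
Darcy flux q = K · i = 1520 × 0.007265 = 11.04 m/day.
Seepage velocity v = q / n_e = 11.04 / 0.28 = 39.44 m/day.

39.4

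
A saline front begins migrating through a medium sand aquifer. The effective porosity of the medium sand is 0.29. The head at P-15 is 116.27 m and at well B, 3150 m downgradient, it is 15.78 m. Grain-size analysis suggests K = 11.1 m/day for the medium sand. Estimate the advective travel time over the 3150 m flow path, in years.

Hydraulic gradient i = (116.27 − 15.78) / 3150 = 100.49 / 3150 = 0.03190.
Darcy flux q = K · i = 11.10 × 0.03190 = 0.3541 m/day.
Seepage velocity v = q / n_e = 0.3541 / 0.29 = 1.221 m/day.
Travel time t = L / v = 3150 / 1.221 = 2580 days = 7.063 years.

7.06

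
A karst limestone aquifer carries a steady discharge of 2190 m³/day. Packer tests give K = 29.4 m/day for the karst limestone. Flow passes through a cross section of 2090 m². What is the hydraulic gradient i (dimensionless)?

From Q = K·A·i, i = Q / (K·A) = 2190 / (29.40 × 2090) = 0.03564.

0.0356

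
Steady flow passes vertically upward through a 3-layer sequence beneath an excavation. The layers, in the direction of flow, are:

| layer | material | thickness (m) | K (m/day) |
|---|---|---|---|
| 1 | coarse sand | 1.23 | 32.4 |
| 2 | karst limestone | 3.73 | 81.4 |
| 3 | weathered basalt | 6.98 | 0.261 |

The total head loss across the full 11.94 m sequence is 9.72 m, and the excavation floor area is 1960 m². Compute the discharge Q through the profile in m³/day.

Flow is perpendicular to layering, so the layers act in series and the equivalent K is the thickness-weighted harmonic mean.
Total thickness L = 1.23 + 3.73 + 6.98 = 11.94 m.
Σ(b_i/K_i) = 1.23/32.4 + 3.73/81.4 + 6.98/0.261 = 26.83 d.
K_eq = L / Σ(b_i/K_i) = 11.94 / 26.83 = 0.4451 m/day.
Q = K_eq · A · (Δh/L) = 0.4451 × 1960 × (9.72/11.94) = 710.1 m³/day.

710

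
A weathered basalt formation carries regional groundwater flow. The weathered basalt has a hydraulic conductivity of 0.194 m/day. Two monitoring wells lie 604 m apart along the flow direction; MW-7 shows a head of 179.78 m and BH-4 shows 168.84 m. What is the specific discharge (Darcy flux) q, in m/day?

Hydraulic gradient i = (179.78 − 168.84) / 604 = 10.94 / 604 = 0.01811.
Specific discharge q = K · i = 0.1940 × 0.01811 = 0.003514 m/day.

0.00351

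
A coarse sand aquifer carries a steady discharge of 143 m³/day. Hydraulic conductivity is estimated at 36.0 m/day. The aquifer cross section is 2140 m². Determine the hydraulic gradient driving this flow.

0.00186

From Q = K·A·i, i = Q / (K·A) = 143 / (36.00 × 2140) = 0.001856.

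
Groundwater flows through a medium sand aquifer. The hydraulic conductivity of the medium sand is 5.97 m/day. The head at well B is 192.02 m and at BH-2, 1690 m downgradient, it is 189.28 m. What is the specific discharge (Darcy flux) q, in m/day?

Hydraulic gradient i = (192.02 − 189.28) / 1690 = 2.74 / 1690 = 0.001621.
Specific discharge q = K · i = 5.970 × 0.001621 = 0.009679 m/day.

0.00968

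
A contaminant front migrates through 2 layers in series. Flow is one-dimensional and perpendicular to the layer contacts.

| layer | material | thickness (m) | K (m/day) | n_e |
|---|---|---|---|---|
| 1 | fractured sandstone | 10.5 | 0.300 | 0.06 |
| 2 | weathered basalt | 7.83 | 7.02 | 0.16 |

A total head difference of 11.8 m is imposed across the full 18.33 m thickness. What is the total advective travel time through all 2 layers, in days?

With flow normal to the layers, continuity requires the same specific discharge q through every layer.
Σ(b_i/K_i) = 10.5/0.300 + 7.83/7.02 = 36.12 d.
q = Δh / Σ(b_i/K_i) = 11.8 / 36.12 = 0.3267 m/day.
In each layer the seepage velocity is v_i = q/n_i, so the layer transit time is t_i = b_i·n_i / q:
  layer 1 (fractured sandstone): t_1 = 10.5 × 0.06 / 0.3267 = 1.928 d
  layer 2 (weathered basalt): t_2 = 7.83 × 0.16 / 0.3267 = 3.834 d
Total t = Σ t_i = 5.763 days.

5.76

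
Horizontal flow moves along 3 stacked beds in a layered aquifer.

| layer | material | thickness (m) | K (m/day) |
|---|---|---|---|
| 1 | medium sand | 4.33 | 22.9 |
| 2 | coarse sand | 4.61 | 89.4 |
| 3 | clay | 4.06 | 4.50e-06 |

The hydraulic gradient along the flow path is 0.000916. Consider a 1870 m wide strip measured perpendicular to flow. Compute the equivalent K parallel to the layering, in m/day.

Flow is parallel to layering, so each bed carries its own Darcy discharge and the transmissivities add.
Σ(K_i·b_i) = 22.9×4.33 + 89.4×4.61 + 4.50e-06×4.06 = 511.3 m²/day.
Total thickness b = 13.00 m, so K_eq = Σ(K_i·b_i)/b = 39.33 m/day.

39.3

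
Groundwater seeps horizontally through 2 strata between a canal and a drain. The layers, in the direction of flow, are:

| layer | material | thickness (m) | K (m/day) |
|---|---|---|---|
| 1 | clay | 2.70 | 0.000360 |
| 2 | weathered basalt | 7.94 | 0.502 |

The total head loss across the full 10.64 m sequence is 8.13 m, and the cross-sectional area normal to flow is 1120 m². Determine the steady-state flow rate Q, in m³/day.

Flow is perpendicular to layering, so the layers act in series and the equivalent K is the thickness-weighted harmonic mean.
Total thickness L = 2.70 + 7.94 = 10.64 m.
Σ(b_i/K_i) = 2.70/0.000360 + 7.94/0.502 = 7516 d.
K_eq = L / Σ(b_i/K_i) = 10.64 / 7516 = 0.001416 m/day.
Q = K_eq · A · (Δh/L) = 0.001416 × 1120 × (8.13/10.64) = 1.212 m³/day.

1.21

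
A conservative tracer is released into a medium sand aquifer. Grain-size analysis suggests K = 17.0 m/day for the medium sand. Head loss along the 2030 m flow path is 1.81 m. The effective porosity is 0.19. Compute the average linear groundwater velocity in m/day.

0.0798

Hydraulic gradient i = Δh / L = 1.81 / 2030 = 0.0008916.
Darcy flux q = K · i = 17.00 × 0.0008916 = 0.01516 m/day.
Seepage velocity v = q / n_e = 0.01516 / 0.19 = 0.07978 m/day.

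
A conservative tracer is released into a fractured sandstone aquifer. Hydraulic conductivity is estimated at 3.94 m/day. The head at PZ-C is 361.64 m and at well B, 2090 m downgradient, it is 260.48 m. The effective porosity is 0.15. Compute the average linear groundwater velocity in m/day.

Hydraulic gradient i = (361.64 − 260.48) / 2090 = 101.16 / 2090 = 0.04840.
Darcy flux q = K · i = 3.940 × 0.04840 = 0.1907 m/day.
Seepage velocity v = q / n_e = 0.1907 / 0.15 = 1.271 m/day.

1.27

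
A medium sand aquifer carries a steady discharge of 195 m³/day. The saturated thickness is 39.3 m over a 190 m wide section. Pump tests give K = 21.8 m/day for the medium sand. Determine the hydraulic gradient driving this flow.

Cross-sectional area A = 190 × 39.3 = 7467 m².
From Q = K·A·i, i = Q / (K·A) = 195 / (21.80 × 7467) = 0.001198.

0.00120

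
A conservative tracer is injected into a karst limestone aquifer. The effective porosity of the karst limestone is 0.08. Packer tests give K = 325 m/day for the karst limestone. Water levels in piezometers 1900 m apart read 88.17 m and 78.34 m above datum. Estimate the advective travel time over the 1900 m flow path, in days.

90.4

Hydraulic gradient i = (88.17 − 78.34) / 1900 = 9.83 / 1900 = 0.005174.
Darcy flux q = K · i = 325.0 × 0.005174 = 1.681 m/day.
Seepage velocity v = q / n_e = 1.681 / 0.08 = 21.02 m/day.
Travel time t = L / v = 1900 / 21.02 = 90.40 days.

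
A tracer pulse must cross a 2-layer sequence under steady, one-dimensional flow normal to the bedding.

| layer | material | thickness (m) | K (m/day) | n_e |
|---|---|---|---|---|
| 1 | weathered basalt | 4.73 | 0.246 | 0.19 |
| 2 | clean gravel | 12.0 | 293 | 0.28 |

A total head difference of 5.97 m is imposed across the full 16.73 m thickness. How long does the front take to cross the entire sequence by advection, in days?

13.7

With flow normal to the layers, continuity requires the same specific discharge q through every layer.
Σ(b_i/K_i) = 4.73/0.246 + 12.0/293 = 19.27 d.
q = Δh / Σ(b_i/K_i) = 5.97 / 19.27 = 0.3098 m/day.
In each layer the seepage velocity is v_i = q/n_i, so the layer transit time is t_i = b_i·n_i / q:
  layer 1 (weathered basalt): t_1 = 4.73 × 0.19 / 0.3098 = 2.901 d
  layer 2 (clean gravel): t_2 = 12.0 × 0.28 / 0.3098 = 10.84 d
Total t = Σ t_i = 13.75 days.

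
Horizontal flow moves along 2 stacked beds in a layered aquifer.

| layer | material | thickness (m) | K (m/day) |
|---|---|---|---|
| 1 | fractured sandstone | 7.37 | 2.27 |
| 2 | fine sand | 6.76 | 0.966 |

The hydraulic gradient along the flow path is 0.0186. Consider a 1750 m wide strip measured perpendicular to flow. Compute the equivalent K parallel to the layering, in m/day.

1.65

Flow is parallel to layering, so each bed carries its own Darcy discharge and the transmissivities add.
Σ(K_i·b_i) = 2.27×7.37 + 0.966×6.76 = 23.26 m²/day.
Total thickness b = 14.13 m, so K_eq = Σ(K_i·b_i)/b = 1.646 m/day.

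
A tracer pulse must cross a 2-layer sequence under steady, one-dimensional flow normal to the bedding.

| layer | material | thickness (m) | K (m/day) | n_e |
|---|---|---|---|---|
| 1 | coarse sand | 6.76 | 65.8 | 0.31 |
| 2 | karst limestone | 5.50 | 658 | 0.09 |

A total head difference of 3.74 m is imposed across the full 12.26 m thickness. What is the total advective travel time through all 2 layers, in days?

0.0770

With flow normal to the layers, continuity requires the same specific discharge q through every layer.
Σ(b_i/K_i) = 6.76/65.8 + 5.50/658 = 0.1111 d.
q = Δh / Σ(b_i/K_i) = 3.74 / 0.1111 = 33.67 m/day.
In each layer the seepage velocity is v_i = q/n_i, so the layer transit time is t_i = b_i·n_i / q:
  layer 1 (coarse sand): t_1 = 6.76 × 0.31 / 33.67 = 0.06225 d
  layer 2 (karst limestone): t_2 = 5.50 × 0.09 / 33.67 = 0.01470 d
Total t = Σ t_i = 0.07695 days.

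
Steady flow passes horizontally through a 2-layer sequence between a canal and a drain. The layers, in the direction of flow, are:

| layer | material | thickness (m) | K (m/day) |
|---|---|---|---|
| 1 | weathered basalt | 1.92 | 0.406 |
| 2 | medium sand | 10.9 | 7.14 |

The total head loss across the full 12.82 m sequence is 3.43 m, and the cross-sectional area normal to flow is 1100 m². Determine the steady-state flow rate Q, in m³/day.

603

Flow is perpendicular to layering, so the layers act in series and the equivalent K is the thickness-weighted harmonic mean.
Total thickness L = 1.92 + 10.9 = 12.82 m.
Σ(b_i/K_i) = 1.92/0.406 + 10.9/7.14 = 6.256 d.
K_eq = L / Σ(b_i/K_i) = 12.82 / 6.256 = 2.049 m/day.
Q = K_eq · A · (Δh/L) = 2.049 × 1100 × (3.43/12.82) = 603.1 m³/day.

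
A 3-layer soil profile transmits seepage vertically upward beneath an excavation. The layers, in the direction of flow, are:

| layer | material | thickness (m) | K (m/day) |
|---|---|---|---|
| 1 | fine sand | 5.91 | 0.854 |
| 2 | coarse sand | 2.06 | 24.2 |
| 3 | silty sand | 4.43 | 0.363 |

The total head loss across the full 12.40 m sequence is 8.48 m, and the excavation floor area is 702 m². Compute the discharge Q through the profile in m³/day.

310

Flow is perpendicular to layering, so the layers act in series and the equivalent K is the thickness-weighted harmonic mean.
Total thickness L = 5.91 + 2.06 + 4.43 = 12.40 m.
Σ(b_i/K_i) = 5.91/0.854 + 2.06/24.2 + 4.43/0.363 = 19.21 d.
K_eq = L / Σ(b_i/K_i) = 12.40 / 19.21 = 0.6455 m/day.
Q = K_eq · A · (Δh/L) = 0.6455 × 702 × (8.48/12.40) = 309.9 m³/day.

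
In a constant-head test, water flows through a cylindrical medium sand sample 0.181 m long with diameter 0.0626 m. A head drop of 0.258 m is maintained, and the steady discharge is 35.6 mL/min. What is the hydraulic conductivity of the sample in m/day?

Cross-sectional area A = π·(d/2)² = π × (0.0626/2)² = 0.003078 m².
Convert discharge: 35.6 mL/min = 5.933e-07 m³/s.
Darcy's law rearranged: K = Q·L / (A·Δh) = 5.933e-07 × 0.181 / (0.003078 × 0.258) = 0.0001352 m/s = 11.69 m/day.

11.7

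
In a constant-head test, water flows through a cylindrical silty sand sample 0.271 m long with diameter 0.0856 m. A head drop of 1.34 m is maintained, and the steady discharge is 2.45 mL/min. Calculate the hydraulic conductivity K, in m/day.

0.124

Cross-sectional area A = π·(d/2)² = π × (0.0856/2)² = 0.005755 m².
Convert discharge: 2.45 mL/min = 4.083e-08 m³/s.
Darcy's law rearranged: K = Q·L / (A·Δh) = 4.083e-08 × 0.271 / (0.005755 × 1.34) = 1.435e-06 m/s = 0.1240 m/day.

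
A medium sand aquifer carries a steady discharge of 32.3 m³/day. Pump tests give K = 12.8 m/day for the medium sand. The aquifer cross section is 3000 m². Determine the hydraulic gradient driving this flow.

0.000841

From Q = K·A·i, i = Q / (K·A) = 32.3 / (12.80 × 3000) = 0.0008411.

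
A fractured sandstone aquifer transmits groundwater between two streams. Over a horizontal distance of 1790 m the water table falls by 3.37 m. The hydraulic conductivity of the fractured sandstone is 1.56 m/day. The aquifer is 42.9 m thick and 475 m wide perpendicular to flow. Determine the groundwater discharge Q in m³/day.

Cross-sectional area A = 475 × 42.9 = 20378 m².
Hydraulic gradient i = Δh / L = 3.37 / 1790 = 0.001883.
Darcy's law: Q = K · A · i = 1.560 × 20378 × 0.001883 = 59.85 m³/day.

59.8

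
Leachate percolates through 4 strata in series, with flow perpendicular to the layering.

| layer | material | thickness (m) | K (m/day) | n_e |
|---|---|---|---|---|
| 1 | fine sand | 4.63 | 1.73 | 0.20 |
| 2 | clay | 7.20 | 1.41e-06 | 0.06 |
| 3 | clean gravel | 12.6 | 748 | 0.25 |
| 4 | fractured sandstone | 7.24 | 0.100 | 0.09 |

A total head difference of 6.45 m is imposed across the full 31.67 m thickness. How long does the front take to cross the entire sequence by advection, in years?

11200

With flow normal to the layers, continuity requires the same specific discharge q through every layer.
Σ(b_i/K_i) = 4.63/1.73 + 7.20/1.41e-06 + 12.6/748 + 7.24/0.100 = 5.106e+06 d.
q = Δh / Σ(b_i/K_i) = 6.45 / 5.106e+06 = 1.263e-06 m/day.
In each layer the seepage velocity is v_i = q/n_i, so the layer transit time is t_i = b_i·n_i / q:
  layer 1 (fine sand): t_1 = 4.63 × 0.20 / 1.263e-06 = 7.331e+05 d
  layer 2 (clay): t_2 = 7.20 × 0.06 / 1.263e-06 = 3.420e+05 d
  layer 3 (clean gravel): t_3 = 12.6 × 0.25 / 1.263e-06 = 2.494e+06 d
  layer 4 (fractured sandstone): t_4 = 7.24 × 0.09 / 1.263e-06 = 5.159e+05 d
Total t = Σ t_i = 4.085e+06 days = 11184 years.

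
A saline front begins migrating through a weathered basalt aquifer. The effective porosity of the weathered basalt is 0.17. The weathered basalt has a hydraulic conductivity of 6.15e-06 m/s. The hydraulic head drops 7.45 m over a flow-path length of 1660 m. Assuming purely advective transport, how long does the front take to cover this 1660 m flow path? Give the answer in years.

324

Convert K: 6.15e-06 m/s × 86400 = 0.5314 m/day.
Hydraulic gradient i = Δh / L = 7.45 / 1660 = 0.004488.
Darcy flux q = K · i = 0.5314 × 0.004488 = 0.002385 m/day.
Seepage velocity v = q / n_e = 0.002385 / 0.17 = 0.01403 m/day.
Travel time t = L / v = 1660 / 0.01403 = 1.183e+05 days = 324.0 years.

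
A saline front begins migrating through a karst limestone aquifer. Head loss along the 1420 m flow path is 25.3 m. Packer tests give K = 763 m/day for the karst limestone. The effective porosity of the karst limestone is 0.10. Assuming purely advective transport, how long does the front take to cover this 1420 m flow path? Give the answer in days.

Hydraulic gradient i = Δh / L = 25.3 / 1420 = 0.01782.
Darcy flux q = K · i = 763.0 × 0.01782 = 13.59 m/day.
Seepage velocity v = q / n_e = 13.59 / 0.10 = 135.9 m/day.
Travel time t = L / v = 1420 / 135.9 = 10.45 days.

10.4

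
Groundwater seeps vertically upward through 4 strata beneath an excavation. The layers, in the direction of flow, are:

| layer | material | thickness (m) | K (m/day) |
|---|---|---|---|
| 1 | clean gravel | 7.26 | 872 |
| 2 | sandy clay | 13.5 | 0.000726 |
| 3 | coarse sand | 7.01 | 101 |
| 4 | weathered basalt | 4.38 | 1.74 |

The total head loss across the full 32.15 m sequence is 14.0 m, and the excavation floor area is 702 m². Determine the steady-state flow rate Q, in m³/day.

Flow is perpendicular to layering, so the layers act in series and the equivalent K is the thickness-weighted harmonic mean.
Total thickness L = 7.26 + 13.5 + 7.01 + 4.38 = 32.15 m.
Σ(b_i/K_i) = 7.26/872 + 13.5/0.000726 + 7.01/101 + 4.38/1.74 = 18598 d.
K_eq = L / Σ(b_i/K_i) = 32.15 / 18598 = 0.001729 m/day.
Q = K_eq · A · (Δh/L) = 0.001729 × 702 × (14.0/32.15) = 0.5285 m³/day.

0.528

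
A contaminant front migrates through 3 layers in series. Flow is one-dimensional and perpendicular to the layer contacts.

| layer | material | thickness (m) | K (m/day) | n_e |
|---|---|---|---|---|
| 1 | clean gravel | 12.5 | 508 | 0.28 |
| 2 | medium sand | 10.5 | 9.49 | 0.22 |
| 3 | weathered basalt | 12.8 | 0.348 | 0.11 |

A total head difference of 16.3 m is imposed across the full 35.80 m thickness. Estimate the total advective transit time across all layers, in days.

With flow normal to the layers, continuity requires the same specific discharge q through every layer.
Σ(b_i/K_i) = 12.5/508 + 10.5/9.49 + 12.8/0.348 = 37.91 d.
q = Δh / Σ(b_i/K_i) = 16.3 / 37.91 = 0.4299 m/day.
In each layer the seepage velocity is v_i = q/n_i, so the layer transit time is t_i = b_i·n_i / q:
  layer 1 (clean gravel): t_1 = 12.5 × 0.28 / 0.4299 = 8.141 d
  layer 2 (medium sand): t_2 = 10.5 × 0.22 / 0.4299 = 5.373 d
  layer 3 (weathered basalt): t_3 = 12.8 × 0.11 / 0.4299 = 3.275 d
Total t = Σ t_i = 16.79 days.

16.8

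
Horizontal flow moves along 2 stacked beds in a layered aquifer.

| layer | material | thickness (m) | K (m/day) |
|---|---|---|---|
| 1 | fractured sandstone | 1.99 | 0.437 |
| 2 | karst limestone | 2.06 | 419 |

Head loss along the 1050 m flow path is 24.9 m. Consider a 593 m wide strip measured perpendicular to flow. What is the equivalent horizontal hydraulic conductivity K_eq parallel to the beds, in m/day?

Flow is parallel to layering, so each bed carries its own Darcy discharge and the transmissivities add.
Σ(K_i·b_i) = 0.437×1.99 + 419×2.06 = 864.0 m²/day.
Total thickness b = 4.050 m, so K_eq = Σ(K_i·b_i)/b = 213.3 m/day.

213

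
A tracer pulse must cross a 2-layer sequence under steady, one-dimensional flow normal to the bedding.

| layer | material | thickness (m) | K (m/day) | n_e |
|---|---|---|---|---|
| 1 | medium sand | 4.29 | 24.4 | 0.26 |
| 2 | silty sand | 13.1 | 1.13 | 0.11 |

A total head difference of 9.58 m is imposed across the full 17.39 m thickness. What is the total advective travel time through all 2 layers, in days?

With flow normal to the layers, continuity requires the same specific discharge q through every layer.
Σ(b_i/K_i) = 4.29/24.4 + 13.1/1.13 = 11.77 d.
q = Δh / Σ(b_i/K_i) = 9.58 / 11.77 = 0.8140 m/day.
In each layer the seepage velocity is v_i = q/n_i, so the layer transit time is t_i = b_i·n_i / q:
  layer 1 (medium sand): t_1 = 4.29 × 0.26 / 0.8140 = 1.370 d
  layer 2 (silty sand): t_2 = 13.1 × 0.11 / 0.8140 = 1.770 d
Total t = Σ t_i = 3.140 days.

3.14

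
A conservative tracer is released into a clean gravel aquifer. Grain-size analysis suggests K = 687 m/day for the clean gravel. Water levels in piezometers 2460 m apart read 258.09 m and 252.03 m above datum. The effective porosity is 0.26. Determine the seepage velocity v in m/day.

Hydraulic gradient i = (258.09 − 252.03) / 2460 = 6.06 / 2460 = 0.002463.
Darcy flux q = K · i = 687.0 × 0.002463 = 1.692 m/day.
Seepage velocity v = q / n_e = 1.692 / 0.26 = 6.509 m/day.

6.51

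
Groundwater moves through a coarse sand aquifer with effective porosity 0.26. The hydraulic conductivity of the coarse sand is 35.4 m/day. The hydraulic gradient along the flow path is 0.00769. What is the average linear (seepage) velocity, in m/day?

1.05

Hydraulic gradient i = 0.00769.
Darcy flux q = K · i = 35.40 × 0.007690 = 0.2722 m/day.
Seepage velocity v = q / n_e = 0.2722 / 0.26 = 1.047 m/day.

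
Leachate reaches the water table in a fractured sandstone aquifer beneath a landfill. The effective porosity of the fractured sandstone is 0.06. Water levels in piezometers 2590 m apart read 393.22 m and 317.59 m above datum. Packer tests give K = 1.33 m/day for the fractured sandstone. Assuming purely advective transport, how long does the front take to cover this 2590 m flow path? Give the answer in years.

11.0

Hydraulic gradient i = (393.22 − 317.59) / 2590 = 75.63 / 2590 = 0.02920.
Darcy flux q = K · i = 1.330 × 0.02920 = 0.03884 m/day.
Seepage velocity v = q / n_e = 0.03884 / 0.06 = 0.6473 m/day.
Travel time t = L / v = 2590 / 0.6473 = 4001 days = 10.96 years.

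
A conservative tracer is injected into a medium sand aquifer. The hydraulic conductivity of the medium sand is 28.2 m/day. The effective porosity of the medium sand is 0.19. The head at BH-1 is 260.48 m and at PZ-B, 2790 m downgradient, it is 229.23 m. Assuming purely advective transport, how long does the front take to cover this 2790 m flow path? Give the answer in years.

Hydraulic gradient i = (260.48 − 229.23) / 2790 = 31.25 / 2790 = 0.01120.
Darcy flux q = K · i = 28.20 × 0.01120 = 0.3159 m/day.
Seepage velocity v = q / n_e = 0.3159 / 0.19 = 1.662 m/day.
Travel time t = L / v = 2790 / 1.662 = 1678 days = 4.595 years.

4.59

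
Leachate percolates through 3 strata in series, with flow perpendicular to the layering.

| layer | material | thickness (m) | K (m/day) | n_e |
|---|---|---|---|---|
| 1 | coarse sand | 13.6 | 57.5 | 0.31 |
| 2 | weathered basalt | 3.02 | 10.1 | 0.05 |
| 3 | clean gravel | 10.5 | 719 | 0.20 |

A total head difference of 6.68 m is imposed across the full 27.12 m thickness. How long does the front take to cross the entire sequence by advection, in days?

0.533

With flow normal to the layers, continuity requires the same specific discharge q through every layer.
Σ(b_i/K_i) = 13.6/57.5 + 3.02/10.1 + 10.5/719 = 0.5501 d.
q = Δh / Σ(b_i/K_i) = 6.68 / 0.5501 = 12.14 m/day.
In each layer the seepage velocity is v_i = q/n_i, so the layer transit time is t_i = b_i·n_i / q:
  layer 1 (coarse sand): t_1 = 13.6 × 0.31 / 12.14 = 0.3472 d
  layer 2 (weathered basalt): t_2 = 3.02 × 0.05 / 12.14 = 0.01244 d
  layer 3 (clean gravel): t_3 = 10.5 × 0.20 / 12.14 = 0.1729 d
Total t = Σ t_i = 0.5326 days.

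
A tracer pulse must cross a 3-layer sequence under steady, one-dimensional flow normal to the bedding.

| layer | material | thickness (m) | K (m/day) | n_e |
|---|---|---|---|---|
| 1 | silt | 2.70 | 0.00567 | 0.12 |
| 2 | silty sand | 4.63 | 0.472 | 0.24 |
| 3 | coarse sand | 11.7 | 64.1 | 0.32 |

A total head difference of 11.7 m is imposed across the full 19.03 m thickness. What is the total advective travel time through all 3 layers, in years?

With flow normal to the layers, continuity requires the same specific discharge q through every layer.
Σ(b_i/K_i) = 2.70/0.00567 + 4.63/0.472 + 11.7/64.1 = 486.2 d.
q = Δh / Σ(b_i/K_i) = 11.7 / 486.2 = 0.02407 m/day.
In each layer the seepage velocity is v_i = q/n_i, so the layer transit time is t_i = b_i·n_i / q:
  layer 1 (silt): t_1 = 2.70 × 0.12 / 0.02407 = 13.46 d
  layer 2 (silty sand): t_2 = 4.63 × 0.24 / 0.02407 = 46.17 d
  layer 3 (coarse sand): t_3 = 11.7 × 0.32 / 0.02407 = 155.6 d
Total t = Σ t_i = 215.2 days = 0.5892 years.

0.589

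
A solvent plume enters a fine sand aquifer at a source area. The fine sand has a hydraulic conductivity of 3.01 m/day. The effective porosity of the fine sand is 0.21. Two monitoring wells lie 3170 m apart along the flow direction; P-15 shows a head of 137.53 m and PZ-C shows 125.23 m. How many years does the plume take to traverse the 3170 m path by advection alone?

156

Hydraulic gradient i = (137.53 − 125.23) / 3170 = 12.3 / 3170 = 0.003880.
Darcy flux q = K · i = 3.010 × 0.003880 = 0.01168 m/day.
Seepage velocity v = q / n_e = 0.01168 / 0.21 = 0.05562 m/day.
Travel time t = L / v = 3170 / 0.05562 = 56999 days = 156.1 years.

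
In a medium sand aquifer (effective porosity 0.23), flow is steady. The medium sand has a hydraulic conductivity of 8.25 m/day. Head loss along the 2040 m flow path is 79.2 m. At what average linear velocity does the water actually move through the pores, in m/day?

Hydraulic gradient i = Δh / L = 79.2 / 2040 = 0.03882.
Darcy flux q = K · i = 8.250 × 0.03882 = 0.3203 m/day.
Seepage velocity v = q / n_e = 0.3203 / 0.23 = 1.393 m/day.

1.39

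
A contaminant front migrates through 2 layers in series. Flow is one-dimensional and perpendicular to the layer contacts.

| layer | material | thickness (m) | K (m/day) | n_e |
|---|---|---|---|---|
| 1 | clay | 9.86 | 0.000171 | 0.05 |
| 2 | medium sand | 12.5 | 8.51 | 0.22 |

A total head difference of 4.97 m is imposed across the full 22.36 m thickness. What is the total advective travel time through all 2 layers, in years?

With flow normal to the layers, continuity requires the same specific discharge q through every layer.
Σ(b_i/K_i) = 9.86/0.000171 + 12.5/8.51 = 57662 d.
q = Δh / Σ(b_i/K_i) = 4.97 / 57662 = 8.619e-05 m/day.
In each layer the seepage velocity is v_i = q/n_i, so the layer transit time is t_i = b_i·n_i / q:
  layer 1 (clay): t_1 = 9.86 × 0.05 / 8.619e-05 = 5720 d
  layer 2 (medium sand): t_2 = 12.5 × 0.22 / 8.619e-05 = 31906 d
Total t = Σ t_i = 37626 days = 103.0 years.

103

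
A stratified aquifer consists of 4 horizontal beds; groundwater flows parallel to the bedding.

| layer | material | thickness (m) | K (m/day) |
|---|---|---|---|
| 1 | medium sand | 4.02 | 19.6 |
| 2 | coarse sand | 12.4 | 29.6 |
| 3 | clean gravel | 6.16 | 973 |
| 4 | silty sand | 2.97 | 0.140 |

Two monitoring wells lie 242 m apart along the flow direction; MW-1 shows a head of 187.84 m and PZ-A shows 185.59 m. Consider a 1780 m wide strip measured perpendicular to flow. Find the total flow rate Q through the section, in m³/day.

Flow is parallel to layering, so each bed carries its own Darcy discharge and the transmissivities add.
Σ(K_i·b_i) = 19.6×4.02 + 29.6×12.4 + 973×6.16 + 0.140×2.97 = 6440 m²/day.
Hydraulic gradient i = (187.84 − 185.59) / 242 = 2.25 / 242 = 0.009298.
Q = Σ(K_i·b_i) · W · i = 6440 × 1780 × 0.009298 = 1.066e+05 m³/day.

107000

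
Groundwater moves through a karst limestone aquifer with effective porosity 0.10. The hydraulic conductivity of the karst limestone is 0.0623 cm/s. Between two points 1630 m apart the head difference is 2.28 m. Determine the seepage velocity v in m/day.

0.753

Convert K: 0.0623 cm/s × 864 = 53.83 m/day.
Hydraulic gradient i = Δh / L = 2.28 / 1630 = 0.001399.
Darcy flux q = K · i = 53.83 × 0.001399 = 0.07529 m/day.
Seepage velocity v = q / n_e = 0.07529 / 0.10 = 0.7529 m/day.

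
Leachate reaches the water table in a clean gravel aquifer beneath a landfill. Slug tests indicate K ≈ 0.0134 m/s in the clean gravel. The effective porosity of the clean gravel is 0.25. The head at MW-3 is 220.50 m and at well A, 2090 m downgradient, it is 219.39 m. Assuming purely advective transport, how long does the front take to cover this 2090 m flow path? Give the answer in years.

Convert K: 0.0134 m/s × 86400 = 1158 m/day.
Hydraulic gradient i = (220.50 − 219.39) / 2090 = 1.11 / 2090 = 0.0005311.
Darcy flux q = K · i = 1158 × 0.0005311 = 0.6149 m/day.
Seepage velocity v = q / n_e = 0.6149 / 0.25 = 2.460 m/day.
Travel time t = L / v = 2090 / 2.460 = 849.7 days = 2.326 years.

2.33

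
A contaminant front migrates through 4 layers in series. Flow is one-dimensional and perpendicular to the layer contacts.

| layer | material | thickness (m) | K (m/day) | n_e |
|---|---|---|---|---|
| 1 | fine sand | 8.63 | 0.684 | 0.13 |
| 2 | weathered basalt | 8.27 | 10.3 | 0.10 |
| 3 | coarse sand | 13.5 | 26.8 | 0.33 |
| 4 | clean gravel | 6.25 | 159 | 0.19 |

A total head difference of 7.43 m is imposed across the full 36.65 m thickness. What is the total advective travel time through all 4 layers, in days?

14.3

With flow normal to the layers, continuity requires the same specific discharge q through every layer.
Σ(b_i/K_i) = 8.63/0.684 + 8.27/10.3 + 13.5/26.8 + 6.25/159 = 13.96 d.
q = Δh / Σ(b_i/K_i) = 7.43 / 13.96 = 0.5321 m/day.
In each layer the seepage velocity is v_i = q/n_i, so the layer transit time is t_i = b_i·n_i / q:
  layer 1 (fine sand): t_1 = 8.63 × 0.13 / 0.5321 = 2.108 d
  layer 2 (weathered basalt): t_2 = 8.27 × 0.10 / 0.5321 = 1.554 d
  layer 3 (coarse sand): t_3 = 13.5 × 0.33 / 0.5321 = 8.372 d
  layer 4 (clean gravel): t_4 = 6.25 × 0.19 / 0.5321 = 2.232 d
Total t = Σ t_i = 14.27 days.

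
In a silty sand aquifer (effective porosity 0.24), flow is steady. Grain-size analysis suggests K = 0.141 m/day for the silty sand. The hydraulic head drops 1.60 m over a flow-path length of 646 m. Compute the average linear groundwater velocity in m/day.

0.00146

Hydraulic gradient i = Δh / L = 1.60 / 646 = 0.002477.
Darcy flux q = K · i = 0.1410 × 0.002477 = 0.0003492 m/day.
Seepage velocity v = q / n_e = 0.0003492 / 0.24 = 0.001455 m/day.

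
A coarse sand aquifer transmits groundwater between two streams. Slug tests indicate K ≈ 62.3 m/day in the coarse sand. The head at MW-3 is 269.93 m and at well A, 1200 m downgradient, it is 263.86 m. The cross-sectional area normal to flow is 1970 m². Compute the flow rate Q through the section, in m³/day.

Hydraulic gradient i = (269.93 − 263.86) / 1200 = 6.07 / 1200 = 0.005058.
Darcy's law: Q = K · A · i = 62.30 × 1970 × 0.005058 = 620.8 m³/day.

621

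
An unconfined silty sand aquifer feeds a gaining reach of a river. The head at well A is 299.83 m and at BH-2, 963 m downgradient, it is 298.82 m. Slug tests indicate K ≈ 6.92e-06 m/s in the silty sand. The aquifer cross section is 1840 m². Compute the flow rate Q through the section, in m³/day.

1.15

Convert K: 6.92e-06 m/s × 86400 = 0.5979 m/day.
Hydraulic gradient i = (299.83 − 298.82) / 963 = 1.01 / 963 = 0.001049.
Darcy's law: Q = K · A · i = 0.5979 × 1840 × 0.001049 = 1.154 m³/day.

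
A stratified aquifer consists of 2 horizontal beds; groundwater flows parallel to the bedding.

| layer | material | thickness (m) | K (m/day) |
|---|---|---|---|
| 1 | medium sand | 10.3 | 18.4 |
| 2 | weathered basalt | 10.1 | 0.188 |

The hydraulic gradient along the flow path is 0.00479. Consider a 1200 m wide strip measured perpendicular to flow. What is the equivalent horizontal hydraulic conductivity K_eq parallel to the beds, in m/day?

9.38

Flow is parallel to layering, so each bed carries its own Darcy discharge and the transmissivities add.
Σ(K_i·b_i) = 18.4×10.3 + 0.188×10.1 = 191.4 m²/day.
Total thickness b = 20.40 m, so K_eq = Σ(K_i·b_i)/b = 9.383 m/day.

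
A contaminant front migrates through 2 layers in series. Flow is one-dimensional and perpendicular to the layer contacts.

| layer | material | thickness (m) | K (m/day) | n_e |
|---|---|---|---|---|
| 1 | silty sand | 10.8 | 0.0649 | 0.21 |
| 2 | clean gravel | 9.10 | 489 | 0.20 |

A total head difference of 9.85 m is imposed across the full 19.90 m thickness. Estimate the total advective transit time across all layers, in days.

With flow normal to the layers, continuity requires the same specific discharge q through every layer.
Σ(b_i/K_i) = 10.8/0.0649 + 9.10/489 = 166.4 d.
q = Δh / Σ(b_i/K_i) = 9.85 / 166.4 = 0.05918 m/day.
In each layer the seepage velocity is v_i = q/n_i, so the layer transit time is t_i = b_i·n_i / q:
  layer 1 (silty sand): t_1 = 10.8 × 0.21 / 0.05918 = 38.32 d
  layer 2 (clean gravel): t_2 = 9.10 × 0.20 / 0.05918 = 30.75 d
Total t = Σ t_i = 69.07 days.

69.1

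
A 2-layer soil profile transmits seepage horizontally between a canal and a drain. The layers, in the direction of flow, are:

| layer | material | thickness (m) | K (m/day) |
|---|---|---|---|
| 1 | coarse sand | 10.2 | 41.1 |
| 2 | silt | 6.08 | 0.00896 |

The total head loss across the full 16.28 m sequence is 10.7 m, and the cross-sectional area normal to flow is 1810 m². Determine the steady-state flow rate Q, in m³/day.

28.5

Flow is perpendicular to layering, so the layers act in series and the equivalent K is the thickness-weighted harmonic mean.
Total thickness L = 10.2 + 6.08 = 16.28 m.
Σ(b_i/K_i) = 10.2/41.1 + 6.08/0.00896 = 678.8 d.
K_eq = L / Σ(b_i/K_i) = 16.28 / 678.8 = 0.02398 m/day.
Q = K_eq · A · (Δh/L) = 0.02398 × 1810 × (10.7/16.28) = 28.53 m³/day.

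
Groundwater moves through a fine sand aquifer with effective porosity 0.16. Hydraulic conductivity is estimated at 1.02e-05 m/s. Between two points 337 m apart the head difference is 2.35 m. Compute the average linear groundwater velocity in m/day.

Convert K: 1.02e-05 m/s × 86400 = 0.8813 m/day.
Hydraulic gradient i = Δh / L = 2.35 / 337 = 0.006973.
Darcy flux q = K · i = 0.8813 × 0.006973 = 0.006145 m/day.
Seepage velocity v = q / n_e = 0.006145 / 0.16 = 0.03841 m/day.

0.0384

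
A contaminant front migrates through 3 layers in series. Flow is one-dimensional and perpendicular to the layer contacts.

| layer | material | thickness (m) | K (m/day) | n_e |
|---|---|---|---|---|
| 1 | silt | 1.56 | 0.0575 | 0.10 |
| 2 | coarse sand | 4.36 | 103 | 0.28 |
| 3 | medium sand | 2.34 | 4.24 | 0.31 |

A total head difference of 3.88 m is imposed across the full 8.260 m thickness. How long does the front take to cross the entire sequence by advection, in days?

15.0

With flow normal to the layers, continuity requires the same specific discharge q through every layer.
Σ(b_i/K_i) = 1.56/0.0575 + 4.36/103 + 2.34/4.24 = 27.72 d.
q = Δh / Σ(b_i/K_i) = 3.88 / 27.72 = 0.1399 m/day.
In each layer the seepage velocity is v_i = q/n_i, so the layer transit time is t_i = b_i·n_i / q:
  layer 1 (silt): t_1 = 1.56 × 0.10 / 0.1399 = 1.115 d
  layer 2 (coarse sand): t_2 = 4.36 × 0.28 / 0.1399 = 8.723 d
  layer 3 (medium sand): t_3 = 2.34 × 0.31 / 0.1399 = 5.183 d
Total t = Σ t_i = 15.02 days.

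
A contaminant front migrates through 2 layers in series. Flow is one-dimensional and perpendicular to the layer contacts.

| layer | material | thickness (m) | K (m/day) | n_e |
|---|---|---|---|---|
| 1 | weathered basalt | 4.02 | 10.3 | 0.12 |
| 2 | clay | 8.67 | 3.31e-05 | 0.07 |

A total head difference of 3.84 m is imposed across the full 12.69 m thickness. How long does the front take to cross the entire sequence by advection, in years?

203

With flow normal to the layers, continuity requires the same specific discharge q through every layer.
Σ(b_i/K_i) = 4.02/10.3 + 8.67/3.31e-05 = 2.619e+05 d.
q = Δh / Σ(b_i/K_i) = 3.84 / 2.619e+05 = 1.466e-05 m/day.
In each layer the seepage velocity is v_i = q/n_i, so the layer transit time is t_i = b_i·n_i / q:
  layer 1 (weathered basalt): t_1 = 4.02 × 0.12 / 1.466e-05 = 32905 d
  layer 2 (clay): t_2 = 8.67 × 0.07 / 1.466e-05 = 41398 d
Total t = Σ t_i = 74303 days = 203.4 years.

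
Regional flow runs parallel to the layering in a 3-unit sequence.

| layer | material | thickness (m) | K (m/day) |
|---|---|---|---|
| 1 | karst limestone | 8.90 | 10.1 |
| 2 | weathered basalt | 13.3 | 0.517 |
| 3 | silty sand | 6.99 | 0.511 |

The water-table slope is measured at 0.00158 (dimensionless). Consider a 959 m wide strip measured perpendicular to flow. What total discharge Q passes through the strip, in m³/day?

Flow is parallel to layering, so each bed carries its own Darcy discharge and the transmissivities add.
Σ(K_i·b_i) = 10.1×8.90 + 0.517×13.3 + 0.511×6.99 = 100.3 m²/day.
Hydraulic gradient i = 0.00158.
Q = Σ(K_i·b_i) · W · i = 100.3 × 959 × 0.001580 = 152.0 m³/day.

152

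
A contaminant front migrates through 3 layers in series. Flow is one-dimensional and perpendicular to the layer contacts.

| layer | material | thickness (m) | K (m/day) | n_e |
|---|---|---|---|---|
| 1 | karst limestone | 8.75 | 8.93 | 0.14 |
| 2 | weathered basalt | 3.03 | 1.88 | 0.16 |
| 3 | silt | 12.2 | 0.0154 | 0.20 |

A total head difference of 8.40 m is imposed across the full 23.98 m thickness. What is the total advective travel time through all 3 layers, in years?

With flow normal to the layers, continuity requires the same specific discharge q through every layer.
Σ(b_i/K_i) = 8.75/8.93 + 3.03/1.88 + 12.2/0.0154 = 794.8 d.
q = Δh / Σ(b_i/K_i) = 8.40 / 794.8 = 0.01057 m/day.
In each layer the seepage velocity is v_i = q/n_i, so the layer transit time is t_i = b_i·n_i / q:
  layer 1 (karst limestone): t_1 = 8.75 × 0.14 / 0.01057 = 115.9 d
  layer 2 (weathered basalt): t_2 = 3.03 × 0.16 / 0.01057 = 45.87 d
  layer 3 (silt): t_3 = 12.2 × 0.20 / 0.01057 = 230.9 d
Total t = Σ t_i = 392.6 days = 1.075 years.

1.08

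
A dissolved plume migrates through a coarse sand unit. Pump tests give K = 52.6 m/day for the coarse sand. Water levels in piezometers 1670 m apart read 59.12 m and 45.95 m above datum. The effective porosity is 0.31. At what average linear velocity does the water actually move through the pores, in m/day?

1.34

Hydraulic gradient i = (59.12 − 45.95) / 1670 = 13.17 / 1670 = 0.007886.
Darcy flux q = K · i = 52.60 × 0.007886 = 0.4148 m/day.
Seepage velocity v = q / n_e = 0.4148 / 0.31 = 1.338 m/day.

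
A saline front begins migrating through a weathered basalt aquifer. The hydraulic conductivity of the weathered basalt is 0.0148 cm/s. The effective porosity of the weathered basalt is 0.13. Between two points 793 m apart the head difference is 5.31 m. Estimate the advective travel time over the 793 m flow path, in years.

3.30

Convert K: 0.0148 cm/s × 864 = 12.79 m/day.
Hydraulic gradient i = Δh / L = 5.31 / 793 = 0.006696.
Darcy flux q = K · i = 12.79 × 0.006696 = 0.08562 m/day.
Seepage velocity v = q / n_e = 0.08562 / 0.13 = 0.6586 m/day.
Travel time t = L / v = 793 / 0.6586 = 1204 days = 3.296 years.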